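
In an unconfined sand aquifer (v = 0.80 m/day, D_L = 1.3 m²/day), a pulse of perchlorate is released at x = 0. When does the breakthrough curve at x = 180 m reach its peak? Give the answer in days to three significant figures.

223 days

For the 1D instantaneous-source solution, setting ∂C/∂t = 0 at fixed x gives v²t² + 2Dt − x² = 0, so t = (√(D² + v²x²) − D)/v².
√(D² + v²x²) = √(1.3² + 0.80² × 180²) = 144.0; v² = 0.64.
t = (144.0 − 1.3)/0.64 = 223 days (vs. the pure-advection estimate x/v = 225 d).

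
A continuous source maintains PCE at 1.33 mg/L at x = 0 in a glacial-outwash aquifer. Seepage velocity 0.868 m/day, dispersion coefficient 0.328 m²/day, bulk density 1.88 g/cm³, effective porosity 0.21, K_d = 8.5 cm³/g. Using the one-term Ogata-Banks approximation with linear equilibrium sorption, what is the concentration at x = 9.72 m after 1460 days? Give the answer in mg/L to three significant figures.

1.29 mg/L

Retardation factor R = 1 + ρ_b·K_d/n = 1 + 1.88 × 8.5/0.21 = 77.10.
Sorption retards both mechanisms: v_R = v/R = 0.01126 m/day, D_R = D/R = 0.004254 m²/day.
v_R·t = 0.01126 × 1460 = 16.4396 m; 2√(D_R t) = 4.984 m; argument = (9.72 − 16.4396)/4.984 = -1.348.
C = C₀ × ½·erfc(-1.348) = 1.33 × 0.9717 = 1.29 mg/L.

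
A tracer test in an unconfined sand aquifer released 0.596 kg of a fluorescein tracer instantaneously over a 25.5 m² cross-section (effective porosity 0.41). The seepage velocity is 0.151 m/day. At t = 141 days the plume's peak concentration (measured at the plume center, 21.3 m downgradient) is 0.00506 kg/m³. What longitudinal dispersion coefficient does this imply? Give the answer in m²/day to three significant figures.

0.0716 m²/day

At the plume center C_max = M/(n_e·A·√(4πDt)), so D = M²/(4πt·(n_e·A·C_max)²).
n_e·A·C_max = 0.41 × 25.5 × 0.00506 = 0.05290 kg/m.
D = 0.596²/(4π × 141 × 0.05290²) = 0.0716 m²/day.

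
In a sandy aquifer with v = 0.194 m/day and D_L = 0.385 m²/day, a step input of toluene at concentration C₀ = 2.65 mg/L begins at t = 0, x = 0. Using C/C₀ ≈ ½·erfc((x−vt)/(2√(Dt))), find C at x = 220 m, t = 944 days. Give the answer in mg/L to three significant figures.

For a continuous step input, C/C₀ ≈ ½·erfc((x−vt)/(2√(Dt))).
vt = 0.194 × 944 = 183.136 m and 2√(Dt) = 2√(0.385 × 944) = 38.13 m.
Argument (x−vt)/(2√(Dt)) = (220 − 183.136)/38.13 = 0.9668; ½·erfc(0.9668) = 0.08577.
C = 2.65 × 0.08577 = 0.227 mg/L.

0.227 mg/L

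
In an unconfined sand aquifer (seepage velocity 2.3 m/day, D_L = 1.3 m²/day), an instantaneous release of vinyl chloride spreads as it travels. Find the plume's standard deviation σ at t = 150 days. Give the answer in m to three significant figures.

Dispersive spreading gives a Gaussian with σ² = 2Dt; advection only shifts the center.
σ = √(2 × 1.3 × 150) = 19.7 m.

19.7 m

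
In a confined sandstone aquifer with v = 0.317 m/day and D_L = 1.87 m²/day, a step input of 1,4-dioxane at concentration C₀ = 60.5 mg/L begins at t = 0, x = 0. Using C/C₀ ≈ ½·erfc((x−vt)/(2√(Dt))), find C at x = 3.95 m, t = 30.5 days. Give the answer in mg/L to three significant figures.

42.6 mg/L

For a continuous step input, C/C₀ ≈ ½·erfc((x−vt)/(2√(Dt))).
vt = 0.317 × 30.5 = 9.6685 m and 2√(Dt) = 2√(1.87 × 30.5) = 15.10 m.
Argument (x−vt)/(2√(Dt)) = (3.95 − 9.6685)/15.10 = -0.3787; ½·erfc(-0.3787) = 0.7039.
C = 60.5 × 0.7039 = 42.6 mg/L.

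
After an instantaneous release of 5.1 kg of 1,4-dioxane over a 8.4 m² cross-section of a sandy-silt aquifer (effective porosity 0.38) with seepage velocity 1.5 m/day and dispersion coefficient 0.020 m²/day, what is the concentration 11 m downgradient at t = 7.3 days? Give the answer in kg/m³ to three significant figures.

For an instantaneous plane source, C(x,t) = M/(n_e·A·√(4πDt)) · exp(−(x−vt)²/(4Dt)), with n_e·A the pore (flow) area.
Plume center vt = 1.5 × 7.3 = 10.95 m, so the well at 11 m is 0.05 m downgradient of the peak.
√(4πDt) = 1.355 m, giving peak height M/(n_e·A·√(4πDt)) = 5.1/(0.38 × 8.4 × 1.355) = 1.179 kg/m³.
(x−vt)²/(4Dt) = (0.05)²/(4 × 0.020 × 7.3) = 0.004281; exp(−0.004281) = 0.9957.
C = 1.179 × 0.9957 = 1.17 kg/m³.

1.17 kg/m³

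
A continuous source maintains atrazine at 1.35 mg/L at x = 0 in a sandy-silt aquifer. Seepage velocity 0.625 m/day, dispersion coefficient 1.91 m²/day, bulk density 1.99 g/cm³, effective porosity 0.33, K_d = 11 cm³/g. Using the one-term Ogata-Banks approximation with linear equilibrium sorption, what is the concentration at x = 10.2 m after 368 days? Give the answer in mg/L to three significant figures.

Retardation factor R = 1 + ρ_b·K_d/n = 1 + 1.99 × 11/0.33 = 67.33.
Sorption retards both mechanisms: v_R = v/R = 0.009283 m/day, D_R = D/R = 0.02837 m²/day.
v_R·t = 0.009283 × 368 = 3.416144 m; 2√(D_R t) = 6.462 m; argument = (10.2 − 3.416144)/6.462 = 1.050.
C = C₀ × ½·erfc(1.050) = 1.35 × 0.06878 = 0.0929 mg/L.

0.0929 mg/L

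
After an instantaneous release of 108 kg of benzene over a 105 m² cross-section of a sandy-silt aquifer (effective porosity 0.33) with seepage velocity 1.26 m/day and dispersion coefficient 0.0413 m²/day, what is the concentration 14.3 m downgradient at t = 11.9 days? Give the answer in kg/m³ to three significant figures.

For an instantaneous plane source, C(x,t) = M/(n_e·A·√(4πDt)) · exp(−(x−vt)²/(4Dt)), with n_e·A the pore (flow) area.
Plume center vt = 1.26 × 11.9 = 14.994 m, so the well at 14.3 m is 0.694 m upgradient of the peak.
√(4πDt) = 2.485 m, giving peak height M/(n_e·A·√(4πDt)) = 108/(0.33 × 105 × 2.485) = 1.254 kg/m³.
(x−vt)²/(4Dt) = (-0.694)²/(4 × 0.0413 × 11.9) = 0.2450; exp(−0.2450) = 0.7827.
C = 1.254 × 0.7827 = 0.982 kg/m³.

0.982 kg/m³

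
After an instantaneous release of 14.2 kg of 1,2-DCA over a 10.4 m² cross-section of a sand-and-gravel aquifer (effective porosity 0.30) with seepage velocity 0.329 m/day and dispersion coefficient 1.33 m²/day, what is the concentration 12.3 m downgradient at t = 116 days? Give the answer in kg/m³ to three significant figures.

For an instantaneous plane source, C(x,t) = M/(n_e·A·√(4πDt)) · exp(−(x−vt)²/(4Dt)), with n_e·A the pore (flow) area.
Plume center vt = 0.329 × 116 = 38.164 m, so the well at 12.3 m is 25.864 m upgradient of the peak.
√(4πDt) = 44.03 m, giving peak height M/(n_e·A·√(4πDt)) = 14.2/(0.30 × 10.4 × 44.03) = 0.1034 kg/m³.
(x−vt)²/(4Dt) = (-25.864)²/(4 × 1.33 × 116) = 1.084; exp(−1.084) = 0.3382.
C = 0.1034 × 0.3382 = 0.0350 kg/m³.

0.0350 kg/m³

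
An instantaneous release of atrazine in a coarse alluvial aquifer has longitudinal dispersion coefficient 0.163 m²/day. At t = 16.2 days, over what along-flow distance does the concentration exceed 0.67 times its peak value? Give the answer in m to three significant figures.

4.11 m

The plume is Gaussian with σ = √(2Dt) = √(2 × 0.163 × 16.2) = 2.298 m.
C/C_peak = exp(−Δx²/(2σ²)) = 0.67 ⇒ Δx = σ·√(−2 ln 0.67) = 2.298 × 0.8950 = 2.057 m.
Width = 2Δx = 4.11 m.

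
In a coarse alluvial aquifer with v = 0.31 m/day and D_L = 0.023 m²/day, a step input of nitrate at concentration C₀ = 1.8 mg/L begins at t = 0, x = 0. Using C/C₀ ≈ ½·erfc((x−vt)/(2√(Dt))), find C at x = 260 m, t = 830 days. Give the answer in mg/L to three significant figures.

0.596 mg/L

For a continuous step input, C/C₀ ≈ ½·erfc((x−vt)/(2√(Dt))).
vt = 0.31 × 830 = 257.3 m and 2√(Dt) = 2√(0.023 × 830) = 8.738 m.
Argument (x−vt)/(2√(Dt)) = (260 − 257.3)/8.738 = 0.3090; ½·erfc(0.3090) = 0.3311.
C = 1.8 × 0.3311 = 0.596 mg/L.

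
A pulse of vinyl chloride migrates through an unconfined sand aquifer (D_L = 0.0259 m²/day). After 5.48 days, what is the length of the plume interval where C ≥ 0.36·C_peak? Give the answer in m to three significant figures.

1.52 m

The plume is Gaussian with σ = √(2Dt) = √(2 × 0.0259 × 5.48) = 0.5328 m.
C/C_peak = exp(−Δx²/(2σ²)) = 0.36 ⇒ Δx = σ·√(−2 ln 0.36) = 0.5328 × 1.429 = 0.7614 m.
Width = 2Δx = 1.52 m.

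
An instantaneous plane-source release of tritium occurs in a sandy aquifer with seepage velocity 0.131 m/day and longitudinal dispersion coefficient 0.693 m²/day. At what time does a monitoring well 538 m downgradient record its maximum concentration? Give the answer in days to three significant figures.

For the 1D instantaneous-source solution, setting ∂C/∂t = 0 at fixed x gives v²t² + 2Dt − x² = 0, so t = (√(D² + v²x²) − D)/v².
√(D² + v²x²) = √(0.693² + 0.131² × 538²) = 70.48; v² = 0.017161.
t = (70.48 − 0.693)/0.017161 = 4070 days (vs. the pure-advection estimate x/v = 4110 d).

4070 days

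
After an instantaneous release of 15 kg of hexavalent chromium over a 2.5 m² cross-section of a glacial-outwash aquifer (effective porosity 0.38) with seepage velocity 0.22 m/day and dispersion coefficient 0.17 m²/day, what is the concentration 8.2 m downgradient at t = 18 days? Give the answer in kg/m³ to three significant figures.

0.586 kg/m³

For an instantaneous plane source, C(x,t) = M/(n_e·A·√(4πDt)) · exp(−(x−vt)²/(4Dt)), with n_e·A the pore (flow) area.
Plume center vt = 0.22 × 18 = 3.96 m, so the well at 8.2 m is 4.24 m downgradient of the peak.
√(4πDt) = 6.201 m, giving peak height M/(n_e·A·√(4πDt)) = 15/(0.38 × 2.5 × 6.201) = 2.546 kg/m³.
(x−vt)²/(4Dt) = (4.24)²/(4 × 0.17 × 18) = 1.469; exp(−1.469) = 0.2302.
C = 2.546 × 0.2302 = 0.586 kg/m³.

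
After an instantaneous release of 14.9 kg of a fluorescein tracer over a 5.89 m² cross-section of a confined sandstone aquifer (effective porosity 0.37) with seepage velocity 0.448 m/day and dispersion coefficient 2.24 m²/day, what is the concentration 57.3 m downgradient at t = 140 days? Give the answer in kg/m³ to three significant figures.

0.106 kg/m³

For an instantaneous plane source, C(x,t) = M/(n_e·A·√(4πDt)) · exp(−(x−vt)²/(4Dt)), with n_e·A the pore (flow) area.
Plume center vt = 0.448 × 140 = 62.72 m, so the well at 57.3 m is 5.42 m upgradient of the peak.
√(4πDt) = 62.78 m, giving peak height M/(n_e·A·√(4πDt)) = 14.9/(0.37 × 5.89 × 62.78) = 0.1089 kg/m³.
(x−vt)²/(4Dt) = (-5.42)²/(4 × 2.24 × 140) = 0.02342; exp(−0.02342) = 0.9769.
C = 0.1089 × 0.9769 = 0.106 kg/m³.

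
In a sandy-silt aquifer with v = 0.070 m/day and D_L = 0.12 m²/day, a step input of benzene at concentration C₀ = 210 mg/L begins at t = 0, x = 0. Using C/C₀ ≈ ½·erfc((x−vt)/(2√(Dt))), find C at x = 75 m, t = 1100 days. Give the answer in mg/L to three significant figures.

For a continuous step input, C/C₀ ≈ ½·erfc((x−vt)/(2√(Dt))).
vt = 0.070 × 1100 = 77 m and 2√(Dt) = 2√(0.12 × 1100) = 22.98 m.
Argument (x−vt)/(2√(Dt)) = (75 − 77)/22.98 = -0.08703; ½·erfc(-0.08703) = 0.5490.
C = 210 × 0.5490 = 115 mg/L.

115 mg/L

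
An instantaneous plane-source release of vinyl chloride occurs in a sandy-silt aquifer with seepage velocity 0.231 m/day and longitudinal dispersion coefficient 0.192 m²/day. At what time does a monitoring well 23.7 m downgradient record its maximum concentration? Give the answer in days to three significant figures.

99.1 days

For the 1D instantaneous-source solution, setting ∂C/∂t = 0 at fixed x gives v²t² + 2Dt − x² = 0, so t = (√(D² + v²x²) − D)/v².
√(D² + v²x²) = √(0.192² + 0.231² × 23.7²) = 5.478; v² = 0.053361.
t = (5.478 − 0.192)/0.053361 = 99.1 days (vs. the pure-advection estimate x/v = 103 d).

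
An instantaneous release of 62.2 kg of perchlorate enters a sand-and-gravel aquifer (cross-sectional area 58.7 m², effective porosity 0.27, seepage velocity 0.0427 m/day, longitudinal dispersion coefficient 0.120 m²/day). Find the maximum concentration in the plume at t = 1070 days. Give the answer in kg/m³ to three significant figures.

The peak of an instantaneous 1D plume sits at x = vt; there the Gaussian factor is 1 and C_max = M/(n_e·A·√(4πDt)), where n_e·A is the pore area the mass is dissolved in.
√(4πDt) = √(4π × 0.120 × 1070) = 40.17 m, so C_max = 62.2/(0.27 × 58.7 × 40.17) = 0.0977 kg/m³.

0.0977 kg/m³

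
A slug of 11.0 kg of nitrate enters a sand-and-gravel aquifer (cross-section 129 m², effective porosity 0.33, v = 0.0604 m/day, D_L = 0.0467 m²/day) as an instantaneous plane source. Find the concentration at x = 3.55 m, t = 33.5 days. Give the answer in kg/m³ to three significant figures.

0.0402 kg/m³

For an instantaneous plane source, C(x,t) = M/(n_e·A·√(4πDt)) · exp(−(x−vt)²/(4Dt)), with n_e·A the pore (flow) area.
Plume center vt = 0.0604 × 33.5 = 2.0234 m, so the well at 3.55 m is 1.5266 m downgradient of the peak.
√(4πDt) = 4.434 m, giving peak height M/(n_e·A·√(4πDt)) = 11.0/(0.33 × 129 × 4.434) = 0.05828 kg/m³.
(x−vt)²/(4Dt) = (1.5266)²/(4 × 0.0467 × 33.5) = 0.3724; exp(−0.3724) = 0.6891.
C = 0.05828 × 0.6891 = 0.0402 kg/m³.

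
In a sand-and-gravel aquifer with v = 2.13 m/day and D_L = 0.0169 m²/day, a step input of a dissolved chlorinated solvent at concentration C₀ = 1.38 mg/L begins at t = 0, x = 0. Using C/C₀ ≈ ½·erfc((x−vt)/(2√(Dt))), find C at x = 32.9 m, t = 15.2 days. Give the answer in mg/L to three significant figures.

For a continuous step input, C/C₀ ≈ ½·erfc((x−vt)/(2√(Dt))).
vt = 2.13 × 15.2 = 32.376 m and 2√(Dt) = 2√(0.0169 × 15.2) = 1.014 m.
Argument (x−vt)/(2√(Dt)) = (32.9 − 32.376)/1.014 = 0.5168; ½·erfc(0.5168) = 0.2324.
C = 1.38 × 0.2324 = 0.321 mg/L.

0.321 mg/L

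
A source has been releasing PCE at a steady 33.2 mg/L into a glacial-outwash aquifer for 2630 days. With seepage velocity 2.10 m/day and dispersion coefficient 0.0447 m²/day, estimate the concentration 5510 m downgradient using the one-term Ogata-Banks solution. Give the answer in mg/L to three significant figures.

For a continuous step input, C/C₀ ≈ ½·erfc((x−vt)/(2√(Dt))).
vt = 2.10 × 2630 = 5523 m and 2√(Dt) = 2√(0.0447 × 2630) = 21.69 m.
Argument (x−vt)/(2√(Dt)) = (5510 − 5523)/21.69 = -0.5994; ½·erfc(-0.5994) = 0.8017.
C = 33.2 × 0.8017 = 26.6 mg/L.

26.6 mg/L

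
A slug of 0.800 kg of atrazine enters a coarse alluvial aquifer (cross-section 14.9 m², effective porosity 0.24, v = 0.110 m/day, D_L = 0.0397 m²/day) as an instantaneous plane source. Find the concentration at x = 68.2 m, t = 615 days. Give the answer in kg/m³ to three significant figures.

0.0127 kg/m³

For an instantaneous plane source, C(x,t) = M/(n_e·A·√(4πDt)) · exp(−(x−vt)²/(4Dt)), with n_e·A the pore (flow) area.
Plume center vt = 0.110 × 615 = 67.65 m, so the well at 68.2 m is 0.55 m downgradient of the peak.
√(4πDt) = 17.52 m, giving peak height M/(n_e·A·√(4πDt)) = 0.800/(0.24 × 14.9 × 17.52) = 0.01277 kg/m³.
(x−vt)²/(4Dt) = (0.55)²/(4 × 0.0397 × 615) = 0.003097; exp(−0.003097) = 0.9969.
C = 0.01277 × 0.9969 = 0.0127 kg/m³.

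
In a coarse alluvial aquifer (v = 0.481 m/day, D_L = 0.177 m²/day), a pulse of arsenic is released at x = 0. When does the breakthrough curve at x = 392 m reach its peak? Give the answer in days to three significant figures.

For the 1D instantaneous-source solution, setting ∂C/∂t = 0 at fixed x gives v²t² + 2Dt − x² = 0, so t = (√(D² + v²x²) − D)/v².
√(D² + v²x²) = √(0.177² + 0.481² × 392²) = 188.6; v² = 0.231361.
t = (188.6 − 0.177)/0.231361 = 814 days (vs. the pure-advection estimate x/v = 815 d).

814 days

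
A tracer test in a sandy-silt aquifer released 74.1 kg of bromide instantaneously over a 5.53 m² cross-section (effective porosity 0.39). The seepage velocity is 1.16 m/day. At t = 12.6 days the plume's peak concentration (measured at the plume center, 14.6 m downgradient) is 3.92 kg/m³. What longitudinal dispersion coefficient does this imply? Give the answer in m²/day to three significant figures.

0.485 m²/day

At the plume center C_max = M/(n_e·A·√(4πDt)), so D = M²/(4πt·(n_e·A·C_max)²).
n_e·A·C_max = 0.39 × 5.53 × 3.92 = 8.454 kg/m.
D = 74.1²/(4π × 12.6 × 8.454²) = 0.485 m²/day.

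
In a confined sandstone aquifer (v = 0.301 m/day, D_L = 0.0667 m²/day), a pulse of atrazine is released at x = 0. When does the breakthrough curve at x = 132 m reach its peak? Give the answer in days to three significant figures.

For the 1D instantaneous-source solution, setting ∂C/∂t = 0 at fixed x gives v²t² + 2Dt − x² = 0, so t = (√(D² + v²x²) − D)/v².
√(D² + v²x²) = √(0.0667² + 0.301² × 132²) = 39.73; v² = 0.090601.
t = (39.73 − 0.0667)/0.090601 = 438 days (vs. the pure-advection estimate x/v = 439 d).

438 days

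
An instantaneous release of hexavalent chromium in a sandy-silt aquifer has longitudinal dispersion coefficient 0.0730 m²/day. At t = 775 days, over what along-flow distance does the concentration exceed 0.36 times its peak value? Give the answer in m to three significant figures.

30.4 m

The plume is Gaussian with σ = √(2Dt) = √(2 × 0.0730 × 775) = 10.64 m.
C/C_peak = exp(−Δx²/(2σ²)) = 0.36 ⇒ Δx = σ·√(−2 ln 0.36) = 10.64 × 1.429 = 15.20 m.
Width = 2Δx = 30.4 m.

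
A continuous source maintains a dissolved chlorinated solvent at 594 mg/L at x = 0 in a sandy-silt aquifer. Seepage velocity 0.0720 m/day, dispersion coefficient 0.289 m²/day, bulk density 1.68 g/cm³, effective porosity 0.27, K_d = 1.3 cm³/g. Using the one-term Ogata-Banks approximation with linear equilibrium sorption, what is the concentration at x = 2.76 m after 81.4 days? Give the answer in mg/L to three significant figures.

Retardation factor R = 1 + ρ_b·K_d/n = 1 + 1.68 × 1.3/0.27 = 9.089.
Sorption retards both mechanisms: v_R = v/R = 0.007922 m/day, D_R = D/R = 0.03180 m²/day.
v_R·t = 0.007922 × 81.4 = 0.6448508 m; 2√(D_R t) = 3.218 m; argument = (2.76 − 0.6448508)/3.218 = 0.6573.
C = C₀ × ½·erfc(0.6573) = 594 × 0.1763 = 105 mg/L.

105 mg/L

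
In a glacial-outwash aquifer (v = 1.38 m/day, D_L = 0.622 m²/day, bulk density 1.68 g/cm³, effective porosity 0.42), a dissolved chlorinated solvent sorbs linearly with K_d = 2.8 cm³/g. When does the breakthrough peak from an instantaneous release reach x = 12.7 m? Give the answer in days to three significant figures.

Retardation factor R = 1 + ρ_b·K_d/n = 1 + 1.68 × 2.8/0.42 = 12.20.
Sorption retards both mechanisms: v_R = v/R = 0.1131 m/day, D_R = D/R = 0.05098 m²/day.
Peak time from v_R²t² + 2D_R t − x² = 0: t = (√(D_R² + v_R²x²) − D_R)/v_R².
√(D_R² + v_R²x²) = √(0.05098² + 0.1131² × 12.7²) = 1.437; v_R² = 0.01279.
t = (1.437 − 0.05098)/0.01279 = 108 days.

108 days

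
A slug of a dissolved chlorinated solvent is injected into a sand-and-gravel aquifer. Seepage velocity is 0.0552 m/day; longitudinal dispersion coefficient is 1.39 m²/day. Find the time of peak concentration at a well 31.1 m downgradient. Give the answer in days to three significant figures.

269 days

For the 1D instantaneous-source solution, setting ∂C/∂t = 0 at fixed x gives v²t² + 2Dt − x² = 0, so t = (√(D² + v²x²) − D)/v².
√(D² + v²x²) = √(1.39² + 0.0552² × 31.1²) = 2.209; v² = 0.00304704.
t = (2.209 − 1.39)/0.00304704 = 269 days (vs. the pure-advection estimate x/v = 563 d).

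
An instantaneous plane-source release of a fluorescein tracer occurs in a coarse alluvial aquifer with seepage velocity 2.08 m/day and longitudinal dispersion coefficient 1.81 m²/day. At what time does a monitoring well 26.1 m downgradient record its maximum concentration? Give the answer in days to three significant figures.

12.1 days

For the 1D instantaneous-source solution, setting ∂C/∂t = 0 at fixed x gives v²t² + 2Dt − x² = 0, so t = (√(D² + v²x²) − D)/v².
√(D² + v²x²) = √(1.81² + 2.08² × 26.1²) = 54.32; v² = 4.3264.
t = (54.32 − 1.81)/4.3264 = 12.1 days (vs. the pure-advection estimate x/v = 12.5 d).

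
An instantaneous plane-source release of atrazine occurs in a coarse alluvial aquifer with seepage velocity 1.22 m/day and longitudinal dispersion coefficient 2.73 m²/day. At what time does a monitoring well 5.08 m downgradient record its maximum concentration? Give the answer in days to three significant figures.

2.72 days

For the 1D instantaneous-source solution, setting ∂C/∂t = 0 at fixed x gives v²t² + 2Dt − x² = 0, so t = (√(D² + v²x²) − D)/v².
√(D² + v²x²) = √(2.73² + 1.22² × 5.08²) = 6.772; v² = 1.4884.
t = (6.772 − 2.73)/1.4884 = 2.72 days (vs. the pure-advection estimate x/v = 4.16 d).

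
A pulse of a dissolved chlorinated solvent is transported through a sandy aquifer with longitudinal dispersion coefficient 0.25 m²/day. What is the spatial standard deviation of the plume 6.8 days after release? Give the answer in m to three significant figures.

1.84 m

Dispersive spreading gives a Gaussian with σ² = 2Dt; advection only shifts the center.
σ = √(2 × 0.25 × 6.8) = 1.84 m.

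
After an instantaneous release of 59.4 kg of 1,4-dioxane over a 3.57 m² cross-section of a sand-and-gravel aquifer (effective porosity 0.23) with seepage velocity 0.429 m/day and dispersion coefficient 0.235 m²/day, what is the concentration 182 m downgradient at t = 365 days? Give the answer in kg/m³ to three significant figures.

0.335 kg/m³

For an instantaneous plane source, C(x,t) = M/(n_e·A·√(4πDt)) · exp(−(x−vt)²/(4Dt)), with n_e·A the pore (flow) area.
Plume center vt = 0.429 × 365 = 156.585 m, so the well at 182 m is 25.415 m downgradient of the peak.
√(4πDt) = 32.83 m, giving peak height M/(n_e·A·√(4πDt)) = 59.4/(0.23 × 3.57 × 32.83) = 2.204 kg/m³.
(x−vt)²/(4Dt) = (25.415)²/(4 × 0.235 × 365) = 1.883; exp(−1.883) = 0.1521.
C = 2.204 × 0.1521 = 0.335 kg/m³.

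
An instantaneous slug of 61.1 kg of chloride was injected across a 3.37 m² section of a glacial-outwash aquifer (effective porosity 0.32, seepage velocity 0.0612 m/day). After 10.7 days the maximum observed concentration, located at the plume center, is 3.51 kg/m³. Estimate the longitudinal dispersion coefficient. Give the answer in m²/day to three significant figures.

At the plume center C_max = M/(n_e·A·√(4πDt)), so D = M²/(4πt·(n_e·A·C_max)²).
n_e·A·C_max = 0.32 × 3.37 × 3.51 = 3.785 kg/m.
D = 61.1²/(4π × 10.7 × 3.785²) = 1.94 m²/day.

1.94 m²/day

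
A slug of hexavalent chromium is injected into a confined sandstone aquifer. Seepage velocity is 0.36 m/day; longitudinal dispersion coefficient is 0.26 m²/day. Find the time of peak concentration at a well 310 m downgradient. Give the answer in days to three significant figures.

859 days

For the 1D instantaneous-source solution, setting ∂C/∂t = 0 at fixed x gives v²t² + 2Dt − x² = 0, so t = (√(D² + v²x²) − D)/v².
√(D² + v²x²) = √(0.26² + 0.36² × 310²) = 111.6; v² = 0.1296.
t = (111.6 − 0.26)/0.1296 = 859 days (vs. the pure-advection estimate x/v = 861 d).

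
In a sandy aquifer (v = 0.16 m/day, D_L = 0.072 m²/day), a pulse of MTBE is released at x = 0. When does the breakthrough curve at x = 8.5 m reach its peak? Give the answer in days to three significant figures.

For the 1D instantaneous-source solution, setting ∂C/∂t = 0 at fixed x gives v²t² + 2Dt − x² = 0, so t = (√(D² + v²x²) − D)/v².
√(D² + v²x²) = √(0.072² + 0.16² × 8.5²) = 1.362; v² = 0.0256.
t = (1.362 − 0.072)/0.0256 = 50.4 days (vs. the pure-advection estimate x/v = 53.1 d).

50.4 days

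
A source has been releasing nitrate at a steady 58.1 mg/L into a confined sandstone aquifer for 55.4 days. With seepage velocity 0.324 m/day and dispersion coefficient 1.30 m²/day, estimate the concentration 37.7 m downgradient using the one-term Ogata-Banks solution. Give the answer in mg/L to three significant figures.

2.90 mg/L

For a continuous step input, C/C₀ ≈ ½·erfc((x−vt)/(2√(Dt))).
vt = 0.324 × 55.4 = 17.9496 m and 2√(Dt) = 2√(1.30 × 55.4) = 16.97 m.
Argument (x−vt)/(2√(Dt)) = (37.7 − 17.9496)/16.97 = 1.164; ½·erfc(1.164) = 0.04987.
C = 58.1 × 0.04987 = 2.90 mg/L.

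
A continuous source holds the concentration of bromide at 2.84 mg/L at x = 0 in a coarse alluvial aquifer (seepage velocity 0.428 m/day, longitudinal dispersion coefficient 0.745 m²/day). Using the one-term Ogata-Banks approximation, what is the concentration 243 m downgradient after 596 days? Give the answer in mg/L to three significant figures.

For a continuous step input, C/C₀ ≈ ½·erfc((x−vt)/(2√(Dt))).
vt = 0.428 × 596 = 255.088 m and 2√(Dt) = 2√(0.745 × 596) = 42.14 m.
Argument (x−vt)/(2√(Dt)) = (243 − 255.088)/42.14 = -0.2869; ½·erfc(-0.2869) = 0.6575.
C = 2.84 × 0.6575 = 1.87 mg/L.

1.87 mg/L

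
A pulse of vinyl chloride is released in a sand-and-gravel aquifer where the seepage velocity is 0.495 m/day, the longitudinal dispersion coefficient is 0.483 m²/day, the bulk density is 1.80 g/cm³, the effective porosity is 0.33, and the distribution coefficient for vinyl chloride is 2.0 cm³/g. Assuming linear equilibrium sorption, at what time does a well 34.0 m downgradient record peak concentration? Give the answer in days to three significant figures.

Retardation factor R = 1 + ρ_b·K_d/n = 1 + 1.80 × 2.0/0.33 = 11.91.
Sorption retards both mechanisms: v_R = v/R = 0.04156 m/day, D_R = D/R = 0.04055 m²/day.
Peak time from v_R²t² + 2D_R t − x² = 0: t = (√(D_R² + v_R²x²) − D_R)/v_R².
√(D_R² + v_R²x²) = √(0.04055² + 0.04156² × 34.0²) = 1.414; v_R² = 0.001727.
t = (1.414 − 0.04055)/0.001727 = 795 days.

795 days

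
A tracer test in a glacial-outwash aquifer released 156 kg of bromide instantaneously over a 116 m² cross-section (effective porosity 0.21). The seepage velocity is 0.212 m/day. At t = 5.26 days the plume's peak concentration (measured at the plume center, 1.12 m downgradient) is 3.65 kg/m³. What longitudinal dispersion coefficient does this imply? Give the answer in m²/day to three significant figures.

At the plume center C_max = M/(n_e·A·√(4πDt)), so D = M²/(4πt·(n_e·A·C_max)²).
n_e·A·C_max = 0.21 × 116 × 3.65 = 88.91 kg/m.
D = 156²/(4π × 5.26 × 88.91²) = 0.0466 m²/day.

0.0466 m²/day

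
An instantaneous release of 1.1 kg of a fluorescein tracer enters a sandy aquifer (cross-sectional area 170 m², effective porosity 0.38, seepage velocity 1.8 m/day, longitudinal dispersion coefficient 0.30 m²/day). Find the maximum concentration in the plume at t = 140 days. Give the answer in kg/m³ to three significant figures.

The peak of an instantaneous 1D plume sits at x = vt; there the Gaussian factor is 1 and C_max = M/(n_e·A·√(4πDt)), where n_e·A is the pore area the mass is dissolved in.
√(4πDt) = √(4π × 0.30 × 140) = 22.97 m, so C_max = 1.1/(0.38 × 170 × 22.97) = 0.000741 kg/m³.

0.000741 kg/m³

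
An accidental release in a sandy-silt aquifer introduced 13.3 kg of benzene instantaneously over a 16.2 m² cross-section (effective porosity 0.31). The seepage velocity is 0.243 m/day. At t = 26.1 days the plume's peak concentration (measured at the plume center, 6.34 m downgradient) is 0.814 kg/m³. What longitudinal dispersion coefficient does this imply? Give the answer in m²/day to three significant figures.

0.0323 m²/day

At the plume center C_max = M/(n_e·A·√(4πDt)), so D = M²/(4πt·(n_e·A·C_max)²).
n_e·A·C_max = 0.31 × 16.2 × 0.814 = 4.088 kg/m.
D = 13.3²/(4π × 26.1 × 4.088²) = 0.0323 m²/day.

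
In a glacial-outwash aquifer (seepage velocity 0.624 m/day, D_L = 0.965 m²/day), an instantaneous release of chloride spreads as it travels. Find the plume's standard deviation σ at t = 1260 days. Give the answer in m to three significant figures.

49.3 m

Dispersive spreading gives a Gaussian with σ² = 2Dt; advection only shifts the center.
σ = √(2 × 0.965 × 1260) = 49.3 m.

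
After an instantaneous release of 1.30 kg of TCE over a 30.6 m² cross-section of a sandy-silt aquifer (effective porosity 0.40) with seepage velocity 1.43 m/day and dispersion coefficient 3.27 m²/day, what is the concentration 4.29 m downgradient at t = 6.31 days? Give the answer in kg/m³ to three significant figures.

0.00503 kg/m³

For an instantaneous plane source, C(x,t) = M/(n_e·A·√(4πDt)) · exp(−(x−vt)²/(4Dt)), with n_e·A the pore (flow) area.
Plume center vt = 1.43 × 6.31 = 9.0233 m, so the well at 4.29 m is 4.7333 m upgradient of the peak.
√(4πDt) = 16.10 m, giving peak height M/(n_e·A·√(4πDt)) = 1.30/(0.40 × 30.6 × 16.10) = 0.006597 kg/m³.
(x−vt)²/(4Dt) = (-4.7333)²/(4 × 3.27 × 6.31) = 0.2715; exp(−0.2715) = 0.7622.
C = 0.006597 × 0.7622 = 0.00503 kg/m³.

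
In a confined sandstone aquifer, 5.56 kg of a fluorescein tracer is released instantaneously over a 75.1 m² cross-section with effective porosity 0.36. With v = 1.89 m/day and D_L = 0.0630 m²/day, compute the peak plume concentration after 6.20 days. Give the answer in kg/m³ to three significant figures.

0.0928 kg/m³

The peak of an instantaneous 1D plume sits at x = vt; there the Gaussian factor is 1 and C_max = M/(n_e·A·√(4πDt)), where n_e·A is the pore area the mass is dissolved in.
√(4πDt) = √(4π × 0.0630 × 6.20) = 2.215 m, so C_max = 5.56/(0.36 × 75.1 × 2.215) = 0.0928 kg/m³.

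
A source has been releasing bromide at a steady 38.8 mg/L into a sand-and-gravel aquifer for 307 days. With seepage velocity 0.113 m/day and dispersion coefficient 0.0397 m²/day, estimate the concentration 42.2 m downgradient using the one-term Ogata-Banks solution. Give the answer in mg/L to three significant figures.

For a continuous step input, C/C₀ ≈ ½·erfc((x−vt)/(2√(Dt))).
vt = 0.113 × 307 = 34.691 m and 2√(Dt) = 2√(0.0397 × 307) = 6.982 m.
Argument (x−vt)/(2√(Dt)) = (42.2 − 34.691)/6.982 = 1.075; ½·erfc(1.075) = 0.06422.
C = 38.8 × 0.06422 = 2.49 mg/L.

2.49 mg/L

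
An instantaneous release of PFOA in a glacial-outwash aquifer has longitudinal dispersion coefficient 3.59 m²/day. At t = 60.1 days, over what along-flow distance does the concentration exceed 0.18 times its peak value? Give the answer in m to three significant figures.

The plume is Gaussian with σ = √(2Dt) = √(2 × 3.59 × 60.1) = 20.77 m.
C/C_peak = exp(−Δx²/(2σ²)) = 0.18 ⇒ Δx = σ·√(−2 ln 0.18) = 20.77 × 1.852 = 38.47 m.
Width = 2Δx = 76.9 m.

76.9 m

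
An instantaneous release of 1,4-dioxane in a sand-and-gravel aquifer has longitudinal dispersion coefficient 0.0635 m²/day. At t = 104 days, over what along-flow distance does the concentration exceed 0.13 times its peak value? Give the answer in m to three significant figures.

14.7 m

The plume is Gaussian with σ = √(2Dt) = √(2 × 0.0635 × 104) = 3.634 m.
C/C_peak = exp(−Δx²/(2σ²)) = 0.13 ⇒ Δx = σ·√(−2 ln 0.13) = 3.634 × 2.020 = 7.341 m.
Width = 2Δx = 14.7 m.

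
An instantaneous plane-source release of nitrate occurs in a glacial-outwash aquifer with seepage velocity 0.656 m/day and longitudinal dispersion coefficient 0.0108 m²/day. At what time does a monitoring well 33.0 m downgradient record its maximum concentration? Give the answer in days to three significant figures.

For the 1D instantaneous-source solution, setting ∂C/∂t = 0 at fixed x gives v²t² + 2Dt − x² = 0, so t = (√(D² + v²x²) − D)/v².
√(D² + v²x²) = √(0.0108² + 0.656² × 33.0²) = 21.65; v² = 0.430336.
t = (21.65 − 0.0108)/0.430336 = 50.3 days (vs. the pure-advection estimate x/v = 50.3 d).

50.3 days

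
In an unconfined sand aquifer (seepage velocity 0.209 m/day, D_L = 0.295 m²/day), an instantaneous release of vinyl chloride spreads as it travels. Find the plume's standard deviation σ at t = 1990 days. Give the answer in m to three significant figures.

34.3 m

Dispersive spreading gives a Gaussian with σ² = 2Dt; advection only shifts the center.
σ = √(2 × 0.295 × 1990) = 34.3 m.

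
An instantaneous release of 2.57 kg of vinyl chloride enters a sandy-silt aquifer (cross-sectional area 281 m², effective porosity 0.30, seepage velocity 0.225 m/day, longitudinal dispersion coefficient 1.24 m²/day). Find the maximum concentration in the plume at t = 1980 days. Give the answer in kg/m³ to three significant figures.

0.000174 kg/m³

The peak of an instantaneous 1D plume sits at x = vt; there the Gaussian factor is 1 and C_max = M/(n_e·A·√(4πDt)), where n_e·A is the pore area the mass is dissolved in.
√(4πDt) = √(4π × 1.24 × 1980) = 175.7 m, so C_max = 2.57/(0.30 × 281 × 175.7) = 0.000174 kg/m³.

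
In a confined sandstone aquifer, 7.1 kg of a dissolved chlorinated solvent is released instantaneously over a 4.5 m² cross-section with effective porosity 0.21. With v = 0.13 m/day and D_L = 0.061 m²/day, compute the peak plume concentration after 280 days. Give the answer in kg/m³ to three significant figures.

The peak of an instantaneous 1D plume sits at x = vt; there the Gaussian factor is 1 and C_max = M/(n_e·A·√(4πDt)), where n_e·A is the pore area the mass is dissolved in.
√(4πDt) = √(4π × 0.061 × 280) = 14.65 m, so C_max = 7.1/(0.21 × 4.5 × 14.65) = 0.513 kg/m³.

0.513 kg/m³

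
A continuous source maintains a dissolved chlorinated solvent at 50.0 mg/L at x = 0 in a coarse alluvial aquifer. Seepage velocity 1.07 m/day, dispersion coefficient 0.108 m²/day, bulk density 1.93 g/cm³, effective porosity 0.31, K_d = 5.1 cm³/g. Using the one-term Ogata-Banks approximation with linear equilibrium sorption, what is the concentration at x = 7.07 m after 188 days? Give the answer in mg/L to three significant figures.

Retardation factor R = 1 + ρ_b·K_d/n = 1 + 1.93 × 5.1/0.31 = 32.75.
Sorption retards both mechanisms: v_R = v/R = 0.03267 m/day, D_R = D/R = 0.003298 m²/day.
v_R·t = 0.03267 × 188 = 6.14196 m; 2√(D_R t) = 1.575 m; argument = (7.07 − 6.14196)/1.575 = 0.5892.
C = C₀ × ½·erfc(0.5892) = 50.0 × 0.2024 = 10.1 mg/L.

10.1 mg/L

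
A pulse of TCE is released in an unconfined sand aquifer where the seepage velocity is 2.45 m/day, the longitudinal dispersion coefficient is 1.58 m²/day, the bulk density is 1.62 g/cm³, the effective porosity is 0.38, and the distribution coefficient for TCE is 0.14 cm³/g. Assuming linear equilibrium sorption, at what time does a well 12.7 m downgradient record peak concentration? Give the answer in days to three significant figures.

Retardation factor R = 1 + ρ_b·K_d/n = 1 + 1.62 × 0.14/0.38 = 1.597.
Sorption retards both mechanisms: v_R = v/R = 1.534 m/day, D_R = D/R = 0.9894 m²/day.
Peak time from v_R²t² + 2D_R t − x² = 0: t = (√(D_R² + v_R²x²) − D_R)/v_R².
√(D_R² + v_R²x²) = √(0.9894² + 1.534² × 12.7²) = 19.51; v_R² = 2.353.
t = (19.51 − 0.9894)/2.353 = 7.87 days.

7.87 days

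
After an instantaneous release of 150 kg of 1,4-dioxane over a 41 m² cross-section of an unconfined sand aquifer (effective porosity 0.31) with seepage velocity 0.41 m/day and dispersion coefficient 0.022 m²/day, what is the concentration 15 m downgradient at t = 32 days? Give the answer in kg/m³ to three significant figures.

1.13 kg/m³

For an instantaneous plane source, C(x,t) = M/(n_e·A·√(4πDt)) · exp(−(x−vt)²/(4Dt)), with n_e·A the pore (flow) area.
Plume center vt = 0.41 × 32 = 13.12 m, so the well at 15 m is 1.88 m downgradient of the peak.
√(4πDt) = 2.974 m, giving peak height M/(n_e·A·√(4πDt)) = 150/(0.31 × 41 × 2.974) = 3.968 kg/m³.
(x−vt)²/(4Dt) = (1.88)²/(4 × 0.022 × 32) = 1.255; exp(−1.255) = 0.2851.
C = 3.968 × 0.2851 = 1.13 kg/m³.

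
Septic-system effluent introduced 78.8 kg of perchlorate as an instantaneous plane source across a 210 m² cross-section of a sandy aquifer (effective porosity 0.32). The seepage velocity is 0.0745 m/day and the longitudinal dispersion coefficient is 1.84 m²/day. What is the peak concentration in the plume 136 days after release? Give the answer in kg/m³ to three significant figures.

The peak of an instantaneous 1D plume sits at x = vt; there the Gaussian factor is 1 and C_max = M/(n_e·A·√(4πDt)), where n_e·A is the pore area the mass is dissolved in.
√(4πDt) = √(4π × 1.84 × 136) = 56.08 m, so C_max = 78.8/(0.32 × 210 × 56.08) = 0.0209 kg/m³.

0.0209 kg/m³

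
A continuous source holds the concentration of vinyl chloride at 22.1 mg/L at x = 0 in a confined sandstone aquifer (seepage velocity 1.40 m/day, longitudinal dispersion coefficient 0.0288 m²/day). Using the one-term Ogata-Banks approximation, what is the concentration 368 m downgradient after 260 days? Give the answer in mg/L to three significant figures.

3.33 mg/L

For a continuous step input, C/C₀ ≈ ½·erfc((x−vt)/(2√(Dt))).
vt = 1.40 × 260 = 364 m and 2√(Dt) = 2√(0.0288 × 260) = 5.473 m.
Argument (x−vt)/(2√(Dt)) = (368 − 364)/5.473 = 0.7309; ½·erfc(0.7309) = 0.1507.
C = 22.1 × 0.1507 = 3.33 mg/L.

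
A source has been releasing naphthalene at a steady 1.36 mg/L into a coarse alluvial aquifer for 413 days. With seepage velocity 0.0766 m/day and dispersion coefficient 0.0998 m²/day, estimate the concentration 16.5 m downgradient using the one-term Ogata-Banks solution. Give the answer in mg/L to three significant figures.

For a continuous step input, C/C₀ ≈ ½·erfc((x−vt)/(2√(Dt))).
vt = 0.0766 × 413 = 31.6358 m and 2√(Dt) = 2√(0.0998 × 413) = 12.84 m.
Argument (x−vt)/(2√(Dt)) = (16.5 − 31.6358)/12.84 = -1.179; ½·erfc(-1.179) = 0.9523.
C = 1.36 × 0.9523 = 1.30 mg/L.

1.30 mg/L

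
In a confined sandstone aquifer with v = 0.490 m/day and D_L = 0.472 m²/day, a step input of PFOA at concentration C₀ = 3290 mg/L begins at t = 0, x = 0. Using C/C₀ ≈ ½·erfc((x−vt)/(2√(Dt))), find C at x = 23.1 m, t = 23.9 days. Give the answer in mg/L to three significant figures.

For a continuous step input, C/C₀ ≈ ½·erfc((x−vt)/(2√(Dt))).
vt = 0.490 × 23.9 = 11.711 m and 2√(Dt) = 2√(0.472 × 23.9) = 6.717 m.
Argument (x−vt)/(2√(Dt)) = (23.1 − 11.711)/6.717 = 1.696; ½·erfc(1.696) = 0.008231.
C = 3290 × 0.008231 = 27.1 mg/L.

27.1 mg/L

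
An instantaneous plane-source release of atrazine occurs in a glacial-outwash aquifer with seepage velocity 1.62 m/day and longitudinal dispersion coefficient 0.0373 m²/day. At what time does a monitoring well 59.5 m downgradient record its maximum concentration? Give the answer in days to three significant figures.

36.7 days

For the 1D instantaneous-source solution, setting ∂C/∂t = 0 at fixed x gives v²t² + 2Dt − x² = 0, so t = (√(D² + v²x²) − D)/v².
√(D² + v²x²) = √(0.0373² + 1.62² × 59.5²) = 96.39; v² = 2.6244.
t = (96.39 − 0.0373)/2.6244 = 36.7 days (vs. the pure-advection estimate x/v = 36.7 d).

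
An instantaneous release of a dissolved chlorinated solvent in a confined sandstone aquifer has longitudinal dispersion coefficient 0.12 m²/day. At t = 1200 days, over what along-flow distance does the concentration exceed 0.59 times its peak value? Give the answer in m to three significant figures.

The plume is Gaussian with σ = √(2Dt) = √(2 × 0.12 × 1200) = 16.97 m.
C/C_peak = exp(−Δx²/(2σ²)) = 0.59 ⇒ Δx = σ·√(−2 ln 0.59) = 16.97 × 1.027 = 17.43 m.
Width = 2Δx = 34.9 m.

34.9 m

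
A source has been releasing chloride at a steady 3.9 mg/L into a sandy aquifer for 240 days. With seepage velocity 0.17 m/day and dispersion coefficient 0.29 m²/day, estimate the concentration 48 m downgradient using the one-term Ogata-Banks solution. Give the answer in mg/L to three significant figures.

1.06 mg/L

For a continuous step input, C/C₀ ≈ ½·erfc((x−vt)/(2√(Dt))).
vt = 0.17 × 240 = 40.8 m and 2√(Dt) = 2√(0.29 × 240) = 16.69 m.
Argument (x−vt)/(2√(Dt)) = (48 − 40.8)/16.69 = 0.4314; ½·erfc(0.4314) = 0.2709.
C = 3.9 × 0.2709 = 1.06 mg/L.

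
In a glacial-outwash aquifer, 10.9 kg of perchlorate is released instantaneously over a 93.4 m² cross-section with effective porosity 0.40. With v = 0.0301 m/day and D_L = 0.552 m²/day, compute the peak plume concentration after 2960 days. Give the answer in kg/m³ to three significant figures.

0.00204 kg/m³

The peak of an instantaneous 1D plume sits at x = vt; there the Gaussian factor is 1 and C_max = M/(n_e·A·√(4πDt)), where n_e·A is the pore area the mass is dissolved in.
√(4πDt) = √(4π × 0.552 × 2960) = 143.3 m, so C_max = 10.9/(0.40 × 93.4 × 143.3) = 0.00204 kg/m³.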